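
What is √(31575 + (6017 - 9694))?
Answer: √27898 ≈ 167.03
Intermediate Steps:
√(31575 + (6017 - 9694)) = √(31575 - 3677) = √27898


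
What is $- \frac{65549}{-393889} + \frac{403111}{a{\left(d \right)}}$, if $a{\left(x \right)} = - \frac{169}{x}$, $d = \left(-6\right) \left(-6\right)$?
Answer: $- \frac{5716104514663}{66567241} \approx -85870.0$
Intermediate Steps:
$d = 36$
$- \frac{65549}{-393889} + \frac{403111}{a{\left(d \right)}} = - \frac{65549}{-393889} + \frac{403111}{\left(-169\right) \frac{1}{36}} = \left(-65549\right) \left(- \frac{1}{393889}\right) + \frac{403111}{\left(-169\right) \frac{1}{36}} = \frac{65549}{393889} + \frac{403111}{- \frac{169}{36}} = \frac{65549}{393889} + 403111 \left(- \frac{36}{169}\right) = \frac{65549}{393889} - \frac{14511996}{169} = - \frac{5716104514663}{66567241}$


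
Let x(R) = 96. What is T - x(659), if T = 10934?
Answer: 10838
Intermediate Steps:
T - x(659) = 10934 - 1*96 = 10934 - 96 = 10838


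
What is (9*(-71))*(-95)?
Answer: 60705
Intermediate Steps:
(9*(-71))*(-95) = -639*(-95) = 60705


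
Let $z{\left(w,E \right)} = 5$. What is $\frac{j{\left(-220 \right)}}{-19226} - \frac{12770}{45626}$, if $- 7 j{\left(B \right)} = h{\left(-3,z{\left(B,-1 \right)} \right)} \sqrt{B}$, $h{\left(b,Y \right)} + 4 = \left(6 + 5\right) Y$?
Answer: $- \frac{6385}{22813} + \frac{51 i \sqrt{55}}{67291} \approx -0.27988 + 0.0056208 i$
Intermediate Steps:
$h{\left(b,Y \right)} = -4 + 11 Y$ ($h{\left(b,Y \right)} = -4 + \left(6 + 5\right) Y = -4 + 11 Y$)
$j{\left(B \right)} = - \frac{51 \sqrt{B}}{7}$ ($j{\left(B \right)} = - \frac{\left(-4 + 11 \cdot 5\right) \sqrt{B}}{7} = - \frac{\left(-4 + 55\right) \sqrt{B}}{7} = - \frac{51 \sqrt{B}}{7}$)
$\frac{j{\left(-220 \right)}}{-19226} - \frac{12770}{45626} = \frac{\left(- \frac{51}{7}\right) \sqrt{-220}}{-19226} - \frac{12770}{45626} = - \frac{51 \cdot 2 i \sqrt{55}}{7} \left(- \frac{1}{19226}\right) - \frac{6385}{22813} = - \frac{102 i \sqrt{55}}{7} \left(- \frac{1}{19226}\right) - \frac{6385}{22813} = \frac{51 i \sqrt{55}}{67291} - \frac{6385}{22813} = - \frac{6385}{22813} + \frac{51 i \sqrt{55}}{67291}$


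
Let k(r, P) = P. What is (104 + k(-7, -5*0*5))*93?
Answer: 9672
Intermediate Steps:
(104 + k(-7, -5*0*5))*93 = (104 - 5*0*5)*93 = (104 + 0*5)*93 = (104 + 0)*93 = 104*93 = 9672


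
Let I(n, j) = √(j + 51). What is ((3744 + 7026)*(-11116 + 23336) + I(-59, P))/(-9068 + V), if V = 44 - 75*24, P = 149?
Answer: -5483725/451 - 5*√2/5412 ≈ -12159.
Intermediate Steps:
V = -1756 (V = 44 - 1800 = -1756)
I(n, j) = √(51 + j)
((3744 + 7026)*(-11116 + 23336) + I(-59, P))/(-9068 + V) = ((3744 + 7026)*(-11116 + 23336) + √(51 + 149))/(-9068 - 1756) = (10770*12220 + √200)/(-10824) = (131609400 + 10*√2)*(-1/10824) = -5483725/451 - 5*√2/5412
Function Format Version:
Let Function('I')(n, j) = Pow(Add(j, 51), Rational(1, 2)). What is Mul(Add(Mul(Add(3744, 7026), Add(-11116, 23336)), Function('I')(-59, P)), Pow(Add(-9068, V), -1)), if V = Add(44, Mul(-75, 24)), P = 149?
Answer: Add(Rational(-5483725, 451), Mul(Rational(-5, 5412), Pow(2, Rational(1, 2)))) ≈ -12159.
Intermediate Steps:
V = -1756 (V = Add(44, -1800) = -1756)
Function('I')(n, j) = Pow(Add(51, j), Rational(1, 2))
Mul(Add(Mul(Add(3744, 7026), Add(-11116, 23336)), Function('I')(-59, P)), Pow(Add(-9068, V), -1)) = Mul(Add(Mul(Add(3744, 7026), Add(-11116, 23336)), Pow(Add(51, 149), Rational(1, 2))), Pow(Add(-9068, -1756), -1)) = Mul(Add(Mul(10770, 12220), Pow(200, Rational(1, 2))), Pow(-10824, -1)) = Mul(Add(131609400, Mul(10, Pow(2, Rational(1, 2)))), Rational(-1, 10824)) = Add(Rational(-5483725, 451), Mul(Rational(-5, 5412), Pow(2, Rational(1, 2))))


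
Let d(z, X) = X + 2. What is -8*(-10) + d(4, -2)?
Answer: 80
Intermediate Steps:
d(z, X) = 2 + X
-8*(-10) + d(4, -2) = -8*(-10) + (2 - 2) = 80 + 0 = 80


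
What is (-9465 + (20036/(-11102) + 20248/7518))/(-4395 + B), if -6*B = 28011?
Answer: 56422893578/54034538649 ≈ 1.0442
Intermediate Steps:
B = -9337/2 (B = -1/6*28011 = -9337/2 ≈ -4668.5)
(-9465 + (20036/(-11102) + 20248/7518))/(-4395 + B) = (-9465 + (20036/(-11102) + 20248/7518))/(-4395 - 9337/2) = (-9465 + (20036*(-1/11102) + 20248*(1/7518)))/(-18127/2) = (-9465 + (-10018/5551 + 10124/3759))*(-2/18127) = (-9465 + 2648666/2980887)*(-2/18127) = -28211446789/2980887*(-2/18127) = 56422893578/54034538649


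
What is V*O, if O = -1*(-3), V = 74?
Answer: 222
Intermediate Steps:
O = 3
V*O = 74*3 = 222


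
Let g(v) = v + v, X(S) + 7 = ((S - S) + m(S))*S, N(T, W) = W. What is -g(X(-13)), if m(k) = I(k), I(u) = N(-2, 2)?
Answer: 66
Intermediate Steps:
I(u) = 2
m(k) = 2
X(S) = -7 + 2*S (X(S) = -7 + ((S - S) + 2)*S = -7 + (0 + 2)*S = -7 + 2*S)
g(v) = 2*v
-g(X(-13)) = -2*(-7 + 2*(-13)) = -2*(-7 - 26) = -2*(-33) = -1*(-66) = 66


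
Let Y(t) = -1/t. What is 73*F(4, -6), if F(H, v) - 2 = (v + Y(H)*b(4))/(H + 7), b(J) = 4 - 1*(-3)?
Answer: 4161/44 ≈ 94.568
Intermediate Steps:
b(J) = 7 (b(J) = 4 + 3 = 7)
F(H, v) = 2 + (v - 7/H)/(7 + H) (F(H, v) = 2 + (v - 1/H*7)/(H + 7) = 2 + (v - 7/H)/(7 + H))
73*F(4, -6) = 73*((-7 + 4*(14 - 6 + 2*4))/(4*(7 + 4))) = 73*((¼)*(-7 + 4*(14 - 6 + 8))/11) = 73*((¼)*(1/11)*(-7 + 4*16)) = 73*((¼)*(1/11)*(-7 + 64)) = 73*((¼)*(1/11)*57) = 73*(57/44) = 4161/44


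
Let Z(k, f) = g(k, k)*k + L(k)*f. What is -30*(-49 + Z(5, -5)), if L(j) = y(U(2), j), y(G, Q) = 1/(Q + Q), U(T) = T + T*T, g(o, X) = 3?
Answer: 1035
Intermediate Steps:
U(T) = T + T²
y(G, Q) = 1/(2*Q)
L(j) = 1/(2*j)
Z(k, f) = 3*k + f/(2*k) (Z(k, f) = 3*k + (1/(2*k))*f = 3*k + f/(2*k))
-30*(-49 + Z(5, -5)) = -30*(-49 + (3*5 + (½)*(-5)/5)) = -30*(-49 + (15 + (½)*(-5)*(⅕))) = -30*(-49 + (15 - ½)) = -30*(-49 + 29/2) = -30*(-69/2) = 1035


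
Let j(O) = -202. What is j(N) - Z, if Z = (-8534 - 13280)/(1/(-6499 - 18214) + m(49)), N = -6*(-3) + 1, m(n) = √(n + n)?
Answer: -12089518887140/59851772161 + 93257611281562*√2/59851772161 ≈ 2001.6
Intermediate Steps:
m(n) = √2*√n (m(n) = √(2*n) = √2*√n)
N = 19 (N = 18 + 1 = 19)
Z = -21814/(-1/24713 + 7*√2) (Z = (-8534 - 13280)/(1/(-6499 - 18214) + √2*√49) = -21814/(1/(-24713) + √2*7) = -21814/(-1/24713 + 7*√2) ≈ -2203.6)
j(N) - Z = -202 - (-539089382/59851772161 - 93257611281562*√2/59851772161) = -202 + (539089382/59851772161 + 93257611281562*√2/59851772161) = -12089518887140/59851772161 + 93257611281562*√2/59851772161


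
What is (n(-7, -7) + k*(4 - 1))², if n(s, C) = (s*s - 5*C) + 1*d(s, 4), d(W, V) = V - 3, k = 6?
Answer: 10609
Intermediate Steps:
d(W, V) = -3 + V
n(s, C) = 1 + s² - 5*C (n(s, C) = (s*s - 5*C) + 1*(-3 + 4) = (s² - 5*C) + 1*1 = (s² - 5*C) + 1 = 1 + s² - 5*C)
(n(-7, -7) + k*(4 - 1))² = ((1 + (-7)² - 5*(-7)) + 6*(4 - 1))² = ((1 + 49 + 35) + 6*3)² = (85 + 18)² = 103² = 10609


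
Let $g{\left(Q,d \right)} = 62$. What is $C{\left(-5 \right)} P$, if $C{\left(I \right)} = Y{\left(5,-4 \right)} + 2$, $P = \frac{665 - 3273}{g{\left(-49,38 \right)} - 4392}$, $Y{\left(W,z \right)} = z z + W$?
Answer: $\frac{29992}{2165} \approx 13.853$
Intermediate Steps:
$Y{\left(W,z \right)} = W + z^{2}$ ($Y{\left(W,z \right)} = z^{2} + W = W + z^{2}$)
$P = \frac{1304}{2165}$ ($P = \frac{665 - 3273}{62 - 4392} = - \frac{2608}{-4330} = \left(-2608\right) \left(- \frac{1}{4330}\right) = \frac{1304}{2165} \approx 0.60231$)
$C{\left(I \right)} = 23$ ($C{\left(I \right)} = \left(5 + \left(-4\right)^{2}\right) + 2 = \left(5 + 16\right) + 2 = 21 + 2 = 23$)
$C{\left(-5 \right)} P = 23 \cdot \frac{1304}{2165} = \frac{29992}{2165}$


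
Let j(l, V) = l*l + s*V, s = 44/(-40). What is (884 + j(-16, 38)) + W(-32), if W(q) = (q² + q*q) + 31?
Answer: 15886/5 ≈ 3177.2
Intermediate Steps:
s = -11/10 (s = 44*(-1/40) = -11/10 ≈ -1.1000)
j(l, V) = l² - 11*V/10 (j(l, V) = l*l - 11*V/10 = l² - 11*V/10)
W(q) = 31 + 2*q² (W(q) = (q² + q²) + 31 = 2*q² + 31 = 31 + 2*q²)
(884 + j(-16, 38)) + W(-32) = (884 + ((-16)² - 11/10*38)) + (31 + 2*(-32)²) = (884 + (256 - 209/5)) + (31 + 2*1024) = (884 + 1071/5) + (31 + 2048) = 5491/5 + 2079 = 15886/5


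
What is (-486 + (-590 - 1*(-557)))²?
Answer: 269361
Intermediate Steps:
(-486 + (-590 - 1*(-557)))² = (-486 + (-590 + 557))² = (-486 - 33)² = (-519)² = 269361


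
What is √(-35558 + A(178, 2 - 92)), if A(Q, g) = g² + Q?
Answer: 4*I*√1705 ≈ 165.17*I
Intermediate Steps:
A(Q, g) = Q + g²
√(-35558 + A(178, 2 - 92)) = √(-35558 + (178 + (2 - 92)²)) = √(-35558 + (178 + (-90)²)) = √(-35558 + (178 + 8100)) = √(-35558 + 8278) = √(-27280) = 4*I*√1705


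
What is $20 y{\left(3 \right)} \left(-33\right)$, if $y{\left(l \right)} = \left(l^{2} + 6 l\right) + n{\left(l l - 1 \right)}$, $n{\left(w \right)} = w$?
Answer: $-23100$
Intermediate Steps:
$y{\left(l \right)} = -1 + 2 l^{2} + 6 l$ ($y{\left(l \right)} = \left(l^{2} + 6 l\right) + \left(l l - 1\right) = \left(l^{2} + 6 l\right) + \left(l^{2} - 1\right) = \left(l^{2} + 6 l\right) + \left(-1 + l^{2}\right) = -1 + 2 l^{2} + 6 l$)
$20 y{\left(3 \right)} \left(-33\right) = 20 \left(-1 + 2 \cdot 3^{2} + 6 \cdot 3\right) \left(-33\right) = 20 \left(-1 + 2 \cdot 9 + 18\right) \left(-33\right) = 20 \left(-1 + 18 + 18\right) \left(-33\right) = 20 \cdot 35 \left(-33\right) = 700 \left(-33\right) = -23100$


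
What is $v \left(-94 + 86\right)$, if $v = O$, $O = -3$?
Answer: $24$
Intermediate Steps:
$v = -3$
$v \left(-94 + 86\right) = - 3 \left(-94 + 86\right) = \left(-3\right) \left(-8\right) = 24$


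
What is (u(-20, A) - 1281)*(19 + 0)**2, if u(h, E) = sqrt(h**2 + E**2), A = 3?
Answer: -462441 + 361*sqrt(409) ≈ -4.5514e+5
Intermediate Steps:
u(h, E) = sqrt(E**2 + h**2)
(u(-20, A) - 1281)*(19 + 0)**2 = (sqrt(3**2 + (-20)**2) - 1281)*(19 + 0)**2 = (sqrt(9 + 400) - 1281)*19**2 = (sqrt(409) - 1281)*361 = (-1281 + sqrt(409))*361 = -462441 + 361*sqrt(409)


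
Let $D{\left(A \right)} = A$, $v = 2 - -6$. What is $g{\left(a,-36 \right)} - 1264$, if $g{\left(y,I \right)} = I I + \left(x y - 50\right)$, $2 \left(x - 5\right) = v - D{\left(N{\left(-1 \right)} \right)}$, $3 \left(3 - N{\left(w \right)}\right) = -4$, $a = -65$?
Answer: $- \frac{2773}{6} \approx -462.17$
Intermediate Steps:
$N{\left(w \right)} = \frac{13}{3}$ ($N{\left(w \right)} = 3 - - \frac{4}{3} = 3 + \frac{4}{3} = \frac{13}{3}$)
$v = 8$ ($v = 2 + 6 = 8$)
$x = \frac{41}{6}$ ($x = 5 + \frac{8 - \frac{13}{3}}{2} = 5 + \frac{1}{2} \cdot \frac{11}{3} = 5 + \frac{11}{6} = \frac{41}{6} \approx 6.8333$)
$g{\left(y,I \right)} = -50 + I^{2} + \frac{41 y}{6}$ ($g{\left(y,I \right)} = I I + \left(\frac{41 y}{6} - 50\right) = I^{2} + \left(-50 + \frac{41 y}{6}\right) = -50 + I^{2} + \frac{41 y}{6}$)
$g{\left(a,-36 \right)} - 1264 = \left(-50 + \left(-36\right)^{2} + \frac{41}{6} \left(-65\right)\right) - 1264 = \left(-50 + 1296 - \frac{2665}{6}\right) - 1264 = \frac{4811}{6} - 1264 = - \frac{2773}{6}$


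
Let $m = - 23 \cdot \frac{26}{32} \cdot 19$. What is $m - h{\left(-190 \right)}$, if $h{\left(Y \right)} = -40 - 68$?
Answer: $- \frac{3953}{16} \approx -247.06$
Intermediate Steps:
$h{\left(Y \right)} = -108$
$m = - \frac{5681}{16}$ ($m = - 23 \cdot 26 \cdot \frac{1}{32} \cdot 19 = \left(-23\right) \frac{13}{16} \cdot 19 = \left(- \frac{299}{16}\right) 19 = - \frac{5681}{16} \approx -355.06$)
$m - h{\left(-190 \right)} = - \frac{5681}{16} - -108 = - \frac{5681}{16} + 108 = - \frac{3953}{16}$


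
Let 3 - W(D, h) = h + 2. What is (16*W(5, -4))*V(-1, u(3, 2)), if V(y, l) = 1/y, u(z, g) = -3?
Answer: -80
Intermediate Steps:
W(D, h) = 1 - h (W(D, h) = 3 - (h + 2) = 3 - (2 + h) = 3 + (-2 - h) = 1 - h)
(16*W(5, -4))*V(-1, u(3, 2)) = (16*(1 - 1*(-4)))/(-1) = (16*(1 + 4))*(-1) = (16*5)*(-1) = 80*(-1) = -80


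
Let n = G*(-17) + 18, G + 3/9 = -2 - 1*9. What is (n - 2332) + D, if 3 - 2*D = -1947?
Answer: -3439/3 ≈ -1146.3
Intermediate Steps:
G = -34/3 (G = -⅓ + (-2 - 1*9) = -⅓ + (-2 - 9) = -⅓ - 11 = -34/3 ≈ -11.333)
D = 975 (D = 3/2 - ½*(-1947) = 3/2 + 1947/2 = 975)
n = 632/3 (n = -34/3*(-17) + 18 = 578/3 + 18 = 632/3 ≈ 210.67)
(n - 2332) + D = (632/3 - 2332) + 975 = -6364/3 + 975 = -3439/3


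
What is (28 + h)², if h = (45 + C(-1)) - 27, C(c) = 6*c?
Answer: 1600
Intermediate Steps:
h = 12 (h = (45 + 6*(-1)) - 27 = (45 - 6) - 27 = 39 - 27 = 12)
(28 + h)² = (28 + 12)² = 40² = 1600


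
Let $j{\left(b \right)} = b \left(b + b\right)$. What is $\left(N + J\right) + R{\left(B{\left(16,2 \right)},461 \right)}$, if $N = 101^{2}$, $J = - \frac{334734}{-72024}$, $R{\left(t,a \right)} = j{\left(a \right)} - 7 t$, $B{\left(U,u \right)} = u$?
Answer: $\frac{5224544705}{12004} \approx 4.3523 \cdot 10^{5}$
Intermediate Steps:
$j{\left(b \right)} = 2 b^{2}$ ($j{\left(b \right)} = b 2 b = 2 b^{2}$)
$R{\left(t,a \right)} = - 7 t + 2 a^{2}$ ($R{\left(t,a \right)} = 2 a^{2} - 7 t = - 7 t + 2 a^{2}$)
$J = \frac{55789}{12004}$ ($J = \left(-334734\right) \left(- \frac{1}{72024}\right) = \frac{55789}{12004} \approx 4.6475$)
$N = 10201$
$\left(N + J\right) + R{\left(B{\left(16,2 \right)},461 \right)} = \left(10201 + \frac{55789}{12004}\right) + \left(\left(-7\right) 2 + 2 \cdot 461^{2}\right) = \frac{122508593}{12004} + \left(-14 + 2 \cdot 212521\right) = \frac{122508593}{12004} + \left(-14 + 425042\right) = \frac{122508593}{12004} + 425028 = \frac{5224544705}{12004}$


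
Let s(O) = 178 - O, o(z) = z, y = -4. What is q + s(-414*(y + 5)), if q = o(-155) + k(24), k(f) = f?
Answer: 461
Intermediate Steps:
q = -131 (q = -155 + 24 = -131)
q + s(-414*(y + 5)) = -131 + (178 - (-69)*6*(-4 + 5)) = -131 + (178 - (-69)*6*1) = -131 + (178 - (-69)*6) = -131 + (178 - 1*(-414)) = -131 + (178 + 414) = -131 + 592 = 461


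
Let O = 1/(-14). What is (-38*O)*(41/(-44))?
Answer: -779/308 ≈ -2.5292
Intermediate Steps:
O = -1/14 ≈ -0.071429
(-38*O)*(41/(-44)) = (-38*(-1/14))*(41/(-44)) = 19*(41*(-1/44))/7 = (19/7)*(-41/44) = -779/308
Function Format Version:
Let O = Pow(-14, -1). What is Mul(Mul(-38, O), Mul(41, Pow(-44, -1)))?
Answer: Rational(-779, 308) ≈ -2.5292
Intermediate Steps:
O = Rational(-1, 14) ≈ -0.071429
Mul(Mul(-38, O), Mul(41, Pow(-44, -1))) = Mul(Mul(-38, Rational(-1, 14)), Mul(41, Pow(-44, -1))) = Mul(Rational(19, 7), Mul(41, Rational(-1, 44))) = Mul(Rational(19, 7), Rational(-41, 44)) = Rational(-779, 308)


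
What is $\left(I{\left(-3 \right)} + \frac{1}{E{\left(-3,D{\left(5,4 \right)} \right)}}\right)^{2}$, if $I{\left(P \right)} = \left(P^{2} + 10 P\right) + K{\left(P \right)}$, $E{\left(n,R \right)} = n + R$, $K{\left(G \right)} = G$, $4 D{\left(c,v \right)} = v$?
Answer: $\frac{2401}{4} \approx 600.25$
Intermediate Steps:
$D{\left(c,v \right)} = \frac{v}{4}$
$E{\left(n,R \right)} = R + n$
$I{\left(P \right)} = P^{2} + 11 P$ ($I{\left(P \right)} = \left(P^{2} + 10 P\right) + P = P^{2} + 11 P$)
$\left(I{\left(-3 \right)} + \frac{1}{E{\left(-3,D{\left(5,4 \right)} \right)}}\right)^{2} = \left(- 3 \left(11 - 3\right) + \frac{1}{\frac{1}{4} \cdot 4 - 3}\right)^{2} = \left(\left(-3\right) 8 + \frac{1}{1 - 3}\right)^{2} = \left(-24 + \frac{1}{-2}\right)^{2} = \left(-24 - \frac{1}{2}\right)^{2} = \left(- \frac{49}{2}\right)^{2} = \frac{2401}{4}$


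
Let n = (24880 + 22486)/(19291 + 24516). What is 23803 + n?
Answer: 1042785387/43807 ≈ 23804.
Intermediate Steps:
n = 47366/43807 ≈ 1.0812
23803 + n = 23803 + 47366/43807 = 1042785387/43807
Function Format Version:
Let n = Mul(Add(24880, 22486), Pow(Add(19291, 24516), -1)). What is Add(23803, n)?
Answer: Rational(1042785387, 43807) ≈ 23804.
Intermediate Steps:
n = Rational(47366, 43807) (n = Mul(47366, Pow(43807, -1)) = Mul(47366, Rational(1, 43807)) = Rational(47366, 43807) ≈ 1.0812)
Add(23803, n) = Add(23803, Rational(47366, 43807)) = Rational(1042785387, 43807)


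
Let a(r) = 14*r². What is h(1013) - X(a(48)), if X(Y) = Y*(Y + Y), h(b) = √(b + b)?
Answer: -2080899072 + √2026 ≈ -2.0809e+9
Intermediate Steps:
h(b) = √2*√b (h(b) = √(2*b) = √2*√b)
X(Y) = 2*Y² (X(Y) = Y*(2*Y) = 2*Y²)
h(1013) - X(a(48)) = √2*√1013 - 2*(14*48²)² = √2026 - 2*(14*2304)² = √2026 - 2*32256² = √2026 - 2*1040449536 = √2026 - 1*2080899072 = √2026 - 2080899072 = -2080899072 + √2026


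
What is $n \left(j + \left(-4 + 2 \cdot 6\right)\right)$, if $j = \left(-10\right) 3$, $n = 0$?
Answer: $0$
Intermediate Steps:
$j = -30$
$n \left(j + \left(-4 + 2 \cdot 6\right)\right) = 0 \left(-30 + \left(-4 + 2 \cdot 6\right)\right) = 0 \left(-30 + \left(-4 + 12\right)\right) = 0 \left(-30 + 8\right) = 0 \left(-22\right) = 0$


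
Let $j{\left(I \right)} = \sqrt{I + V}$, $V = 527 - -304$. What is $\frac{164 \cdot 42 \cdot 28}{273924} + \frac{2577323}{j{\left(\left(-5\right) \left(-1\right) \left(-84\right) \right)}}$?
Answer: $\frac{2296}{3261} + \frac{2577323 \sqrt{411}}{411} \approx 1.2713 \cdot 10^{5}$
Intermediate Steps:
$V = 831$ ($V = 527 + 304 = 831$)
$j{\left(I \right)} = \sqrt{831 + I}$ ($j{\left(I \right)} = \sqrt{I + 831} = \sqrt{831 + I}$)
$\frac{164 \cdot 42 \cdot 28}{273924} + \frac{2577323}{j{\left(\left(-5\right) \left(-1\right) \left(-84\right) \right)}} = \frac{164 \cdot 42 \cdot 28}{273924} + \frac{2577323}{\sqrt{831 + \left(-5\right) \left(-1\right) \left(-84\right)}} = 6888 \cdot 28 \cdot \frac{1}{273924} + \frac{2577323}{\sqrt{831 + 5 \left(-84\right)}} = 192864 \cdot \frac{1}{273924} + \frac{2577323}{\sqrt{831 - 420}} = \frac{2296}{3261} + \frac{2577323}{\sqrt{411}} = \frac{2296}{3261} + 2577323 \frac{\sqrt{411}}{411} = \frac{2296}{3261} + \frac{2577323 \sqrt{411}}{411}$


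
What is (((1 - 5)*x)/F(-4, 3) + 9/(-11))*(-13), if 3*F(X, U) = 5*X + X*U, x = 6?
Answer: -819/44 ≈ -18.614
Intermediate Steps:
F(X, U) = 5*X/3 + U*X/3 (F(X, U) = (5*X + X*U)/3 = (5*X + U*X)/3 = 5*X/3 + U*X/3)
(((1 - 5)*x)/F(-4, 3) + 9/(-11))*(-13) = (((1 - 5)*6)/(((⅓)*(-4)*(5 + 3))) + 9/(-11))*(-13) = ((-4*6)/(((⅓)*(-4)*8)) + 9*(-1/11))*(-13) = (-24/(-32/3) - 9/11)*(-13) = (-24*(-3/32) - 9/11)*(-13) = (9/4 - 9/11)*(-13) = (63/44)*(-13) = -819/44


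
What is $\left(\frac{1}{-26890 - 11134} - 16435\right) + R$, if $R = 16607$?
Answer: $\frac{6540127}{38024} \approx 172.0$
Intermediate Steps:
$\left(\frac{1}{-26890 - 11134} - 16435\right) + R = \left(\frac{1}{-26890 - 11134} - 16435\right) + 16607 = \left(\frac{1}{-38024} - 16435\right) + 16607 = \left(- \frac{1}{38024} - 16435\right) + 16607 = - \frac{624924441}{38024} + 16607 = \frac{6540127}{38024}$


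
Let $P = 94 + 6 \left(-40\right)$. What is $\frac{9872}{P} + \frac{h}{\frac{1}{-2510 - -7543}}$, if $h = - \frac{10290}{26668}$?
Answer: $- \frac{1956135929}{973382} \approx -2009.6$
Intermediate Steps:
$h = - \frac{5145}{13334}$ ($h = \left(-10290\right) \frac{1}{26668} = - \frac{5145}{13334} \approx -0.38586$)
$P = -146$ ($P = 94 - 240 = -146$)
$\frac{9872}{P} + \frac{h}{\frac{1}{-2510 - -7543}} = \frac{9872}{-146} - \frac{5145}{13334 \frac{1}{-2510 - -7543}} = 9872 \left(- \frac{1}{146}\right) - \frac{5145}{13334 \frac{1}{-2510 + 7543}} = - \frac{4936}{73} - \frac{5145}{13334 \cdot \frac{1}{5033}} = - \frac{4936}{73} - \frac{5145 \frac{1}{\frac{1}{5033}}}{13334} = - \frac{4936}{73} - \frac{25894785}{13334} = - \frac{1956135929}{973382}$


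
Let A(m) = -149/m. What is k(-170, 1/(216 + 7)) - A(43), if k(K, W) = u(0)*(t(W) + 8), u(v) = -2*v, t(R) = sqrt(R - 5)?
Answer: 149/43 ≈ 3.4651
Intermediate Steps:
t(R) = sqrt(-5 + R)
k(K, W) = 0 (k(K, W) = (-2*0)*(sqrt(-5 + W) + 8) = 0*(8 + sqrt(-5 + W)) = 0)
k(-170, 1/(216 + 7)) - A(43) = 0 - (-149)/43 = 0 - 1*(-149/43) = 0 + 149/43 = 149/43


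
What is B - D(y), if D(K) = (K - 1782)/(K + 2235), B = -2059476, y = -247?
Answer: -4094236259/1988 ≈ -2.0595e+6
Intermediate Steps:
D(K) = (-1782 + K)/(2235 + K)
B - D(y) = -2059476 - (-1782 - 247)/(2235 - 247) = -2059476 - (-2029)/1988 = -2059476 - 1*(-2029/1988) = -2059476 + 2029/1988 = -4094236259/1988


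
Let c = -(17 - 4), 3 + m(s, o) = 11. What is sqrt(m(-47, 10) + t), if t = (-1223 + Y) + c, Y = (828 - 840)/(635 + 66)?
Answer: 2*I*sqrt(150862210)/701 ≈ 35.043*I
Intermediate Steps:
m(s, o) = 8 (m(s, o) = -3 + 11 = 8)
Y = -12/701 ≈ -0.017118
c = -13 (c = -1*13 = -13)
t = -866448/701 (t = (-1223 - 12/701) - 13 = -857335/701 - 13 = -866448/701 ≈ -1236.0)
sqrt(m(-47, 10) + t) = sqrt(8 - 866448/701) = sqrt(-860840/701) = 2*I*sqrt(150862210)/701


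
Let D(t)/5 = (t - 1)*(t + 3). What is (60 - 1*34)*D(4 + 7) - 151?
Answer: 18049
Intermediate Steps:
D(t) = 5*(-1 + t)*(3 + t) (D(t) = 5*((t - 1)*(t + 3)) = 5*((-1 + t)*(3 + t)) = 5*(-1 + t)*(3 + t))
(60 - 1*34)*D(4 + 7) - 151 = (60 - 1*34)*(-15 + 5*(4 + 7)² + 10*(4 + 7)) - 151 = (60 - 34)*(-15 + 5*11² + 10*11) - 151 = 26*(-15 + 5*121 + 110) - 151 = 26*(-15 + 605 + 110) - 151 = 26*700 - 151 = 18200 - 151 = 18049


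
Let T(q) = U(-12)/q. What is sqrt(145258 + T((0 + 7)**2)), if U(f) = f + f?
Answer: sqrt(7117618)/7 ≈ 381.13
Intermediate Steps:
U(f) = 2*f
T(q) = -24/q (T(q) = (2*(-12))/q = -24/q)
sqrt(145258 + T((0 + 7)**2)) = sqrt(145258 - 24/(0 + 7)**2) = sqrt(145258 - 24/(7**2)) = sqrt(145258 - 24/49) = sqrt(7117618/49) = sqrt(7117618)/7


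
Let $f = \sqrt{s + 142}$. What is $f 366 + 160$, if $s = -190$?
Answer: $160 + 1464 i \sqrt{3} \approx 160.0 + 2535.7 i$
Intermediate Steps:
$f = 4 i \sqrt{3}$ ($f = \sqrt{-190 + 142} = \sqrt{-48} = 4 i \sqrt{3} \approx 6.9282 i$)
$f 366 + 160 = 4 i \sqrt{3} \cdot 366 + 160 = 1464 i \sqrt{3} + 160 = 160 + 1464 i \sqrt{3}$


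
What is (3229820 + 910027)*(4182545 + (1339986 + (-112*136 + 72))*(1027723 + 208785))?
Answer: 6781740580027506591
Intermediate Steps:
(3229820 + 910027)*(4182545 + (1339986 + (-112*136 + 72))*(1027723 + 208785)) = 4139847*(4182545 + (1339986 + (-15232 + 72))*1236508) = 4139847*(4182545 + (1339986 - 15160)*1236508) = 4139847*(4182545 + 1324826*1236508) = 4139847*(4182545 + 1638157947608) = 4139847*1638162130153 = 6781740580027506591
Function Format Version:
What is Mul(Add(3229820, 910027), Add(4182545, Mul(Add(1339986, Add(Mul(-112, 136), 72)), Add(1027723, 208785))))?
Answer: 6781740580027506591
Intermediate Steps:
Mul(Add(3229820, 910027), Add(4182545, Mul(Add(1339986, Add(Mul(-112, 136), 72)), Add(1027723, 208785)))) = Mul(4139847, Add(4182545, Mul(Add(1339986, Add(-15232, 72)), 1236508))) = Mul(4139847, Add(4182545, Mul(Add(1339986, -15160), 1236508))) = Mul(4139847, Add(4182545, Mul(1324826, 1236508))) = Mul(4139847, Add(4182545, 1638157947608)) = Mul(4139847, 1638162130153) = 6781740580027506591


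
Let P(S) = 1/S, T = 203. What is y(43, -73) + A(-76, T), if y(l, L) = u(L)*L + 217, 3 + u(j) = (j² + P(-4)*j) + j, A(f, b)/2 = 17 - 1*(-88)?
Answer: -1537497/4 ≈ -3.8437e+5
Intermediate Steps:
A(f, b) = 210 (A(f, b) = 2*(17 - 1*(-88)) = 2*(17 + 88) = 2*105 = 210)
u(j) = -3 + j² + 3*j/4 (u(j) = -3 + ((j² + j/(-4)) + j) = -3 + ((j² - j/4) + j) = -3 + (j² + 3*j/4) = -3 + j² + 3*j/4)
y(l, L) = 217 + L*(-3 + L² + 3*L/4) (y(l, L) = (-3 + L² + 3*L/4)*L + 217 = L*(-3 + L² + 3*L/4) + 217 = 217 + L*(-3 + L² + 3*L/4))
y(43, -73) + A(-76, T) = (217 + (¼)*(-73)*(-12 + 3*(-73) + 4*(-73)²)) + 210 = (217 + (¼)*(-73)*(-12 - 219 + 4*5329)) + 210 = (217 + (¼)*(-73)*(-12 - 219 + 21316)) + 210 = (217 + (¼)*(-73)*21085) + 210 = (217 - 1539205/4) + 210 = -1538337/4 + 210 = -1537497/4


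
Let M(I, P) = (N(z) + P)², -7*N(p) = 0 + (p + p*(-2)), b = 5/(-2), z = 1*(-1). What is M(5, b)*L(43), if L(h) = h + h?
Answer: 58867/98 ≈ 600.68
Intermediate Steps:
z = -1
b = -5/2 (b = 5*(-½) = -5/2 ≈ -2.5000)
N(p) = p/7 (N(p) = -(0 + (p + p*(-2)))/7 = -(0 + (p - 2*p))/7 = -(0 - p)/7 = -(-1)*p/7 = p/7)
L(h) = 2*h
M(I, P) = (-⅐ + P)² (M(I, P) = ((⅐)*(-1) + P)² = (-⅐ + P)²)
M(5, b)*L(43) = ((-1 + 7*(-5/2))²/49)*(2*43) = ((-1 - 35/2)²/49)*86 = ((-37/2)²/49)*86 = ((1/49)*(1369/4))*86 = (1369/196)*86 = 58867/98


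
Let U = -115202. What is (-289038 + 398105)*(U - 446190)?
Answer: -61229341264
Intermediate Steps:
(-289038 + 398105)*(U - 446190) = (-289038 + 398105)*(-115202 - 446190) = 109067*(-561392) = -61229341264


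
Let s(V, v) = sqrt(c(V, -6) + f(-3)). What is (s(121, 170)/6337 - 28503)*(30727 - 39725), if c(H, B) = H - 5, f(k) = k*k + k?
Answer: 256469994 - 8998*sqrt(122)/6337 ≈ 2.5647e+8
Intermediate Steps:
f(k) = k + k**2 (f(k) = k**2 + k = k + k**2)
c(H, B) = -5 + H
s(V, v) = sqrt(1 + V) (s(V, v) = sqrt((-5 + V) - 3*(1 - 3)) = sqrt((-5 + V) - 3*(-2)) = sqrt((-5 + V) + 6) = sqrt(1 + V))
(s(121, 170)/6337 - 28503)*(30727 - 39725) = (sqrt(1 + 121)/6337 - 28503)*(30727 - 39725) = (sqrt(122)*(1/6337) - 28503)*(-8998) = (sqrt(122)/6337 - 28503)*(-8998) = (-28503 + sqrt(122)/6337)*(-8998) = 256469994 - 8998*sqrt(122)/6337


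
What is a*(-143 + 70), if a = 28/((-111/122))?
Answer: 249368/111 ≈ 2246.6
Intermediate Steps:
a = -3416/111 (a = 28/((-111*1/122)) = 28/(-111/122) = 28*(-122/111) = -3416/111 ≈ -30.775)
a*(-143 + 70) = -3416*(-143 + 70)/111 = -3416/111*(-73) = 249368/111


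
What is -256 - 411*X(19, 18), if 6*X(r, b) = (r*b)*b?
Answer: -421942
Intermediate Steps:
X(r, b) = r*b**2/6 (X(r, b) = ((r*b)*b)/6 = ((b*r)*b)/6 = (r*b**2)/6 = r*b**2/6)
-256 - 411*X(19, 18) = -256 - 137*19*18**2/2 = -256 - 137*19*324/2 = -256 - 411*1026 = -256 - 421686 = -421942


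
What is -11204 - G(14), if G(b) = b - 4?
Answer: -11214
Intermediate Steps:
G(b) = -4 + b
-11204 - G(14) = -11204 - (-4 + 14) = -11204 - 1*10 = -11204 - 10 = -11214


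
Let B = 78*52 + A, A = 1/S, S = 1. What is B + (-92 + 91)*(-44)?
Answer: 4101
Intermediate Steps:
A = 1 (A = 1/1 = 1)
B = 4057 (B = 78*52 + 1 = 4056 + 1 = 4057)
B + (-92 + 91)*(-44) = 4057 + (-92 + 91)*(-44) = 4057 - 1*(-44) = 4057 + 44 = 4101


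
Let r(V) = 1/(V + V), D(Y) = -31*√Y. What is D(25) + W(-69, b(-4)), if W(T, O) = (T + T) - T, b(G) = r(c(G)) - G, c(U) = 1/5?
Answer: -224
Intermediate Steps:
c(U) = ⅕
r(V) = 1/(2*V)
b(G) = 5/2 - G (b(G) = 1/(2*(⅕)) - G = (½)*5 - G = 5/2 - G)
W(T, O) = T (W(T, O) = 2*T - T = T)
D(25) + W(-69, b(-4)) = -31*√25 - 69 = -31*5 - 69 = -155 - 69 = -224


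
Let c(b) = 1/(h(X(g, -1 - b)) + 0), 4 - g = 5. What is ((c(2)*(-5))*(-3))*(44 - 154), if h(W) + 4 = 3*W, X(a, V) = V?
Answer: 1650/13 ≈ 126.92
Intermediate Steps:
g = -1 (g = 4 - 1*5 = 4 - 5 = -1)
h(W) = -4 + 3*W
c(b) = 1/(-7 - 3*b) (c(b) = 1/((-4 + 3*(-1 - b)) + 0) = 1/((-4 + (-3 - 3*b)) + 0) = 1/((-7 - 3*b) + 0) = 1/(-7 - 3*b))
((c(2)*(-5))*(-3))*(44 - 154) = ((-1/(7 + 3*2)*(-5))*(-3))*(44 - 154) = ((-1/(7 + 6)*(-5))*(-3))*(-110) = ((-1/13*(-5))*(-3))*(-110) = ((-1*1/13*(-5))*(-3))*(-110) = (-1/13*(-5)*(-3))*(-110) = ((5/13)*(-3))*(-110) = -15/13*(-110) = 1650/13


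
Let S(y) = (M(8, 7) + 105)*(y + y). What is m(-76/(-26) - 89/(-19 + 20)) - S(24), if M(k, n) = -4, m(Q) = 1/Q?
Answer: -5424925/1119 ≈ -4848.0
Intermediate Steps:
S(y) = 202*y (S(y) = (-4 + 105)*(y + y) = 101*(2*y) = 202*y)
m(-76/(-26) - 89/(-19 + 20)) - S(24) = 1/(-76/(-26) - 89/(-19 + 20)) - 202*24 = 1/(-76*(-1/26) - 89/1) - 1*4848 = 1/(38/13 - 89*1) - 4848 = 1/(38/13 - 89) - 4848 = 1/(-1119/13) - 4848 = -13/1119 - 4848 = -5424925/1119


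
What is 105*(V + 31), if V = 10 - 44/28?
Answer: 4140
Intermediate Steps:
V = 59/7 (V = 10 - 44/28 = 10 - 1*11/7 = 10 - 11/7 = 59/7 ≈ 8.4286)
105*(V + 31) = 105*(59/7 + 31) = 105*(276/7) = 4140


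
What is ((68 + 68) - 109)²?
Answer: 729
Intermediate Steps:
((68 + 68) - 109)² = (136 - 109)² = 27² = 729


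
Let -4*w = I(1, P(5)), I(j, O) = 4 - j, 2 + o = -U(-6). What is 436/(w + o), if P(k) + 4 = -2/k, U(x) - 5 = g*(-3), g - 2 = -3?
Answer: -1744/43 ≈ -40.558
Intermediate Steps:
g = -1 (g = 2 - 3 = -1)
U(x) = 8 (U(x) = 5 - 1*(-3) = 5 + 3 = 8)
P(k) = -4 - 2/k
o = -10 (o = -2 - 1*8 = -2 - 8 = -10)
w = -¾ (w = -(4 - 1*1)/4 = -(4 - 1)/4 = -¼*3 = -¾ ≈ -0.75000)
436/(w + o) = 436/(-¾ - 10) = 436/(-43/4) = -4/43*436 = -1744/43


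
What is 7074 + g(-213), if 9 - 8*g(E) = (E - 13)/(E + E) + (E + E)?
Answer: 6073319/852 ≈ 7128.3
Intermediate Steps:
g(E) = 9/8 - E/4 - (-13 + E)/(16*E) (g(E) = 9/8 - ((E - 13)/(E + E) + (E + E))/8 = 9/8 - ((-13 + E)/((2*E)) + 2*E)/8 = 9/8 - ((-13 + E)*(1/(2*E)) + 2*E)/8 = 9/8 - ((-13 + E)/(2*E) + 2*E)/8 = 9/8 - (2*E + (-13 + E)/(2*E))/8 = 9/8 + (-E/4 - (-13 + E)/(16*E)) = 9/8 - E/4 - (-13 + E)/(16*E))
7074 + g(-213) = 7074 + (1/16)*(13 - 1*(-213)*(-17 + 4*(-213)))/(-213) = 7074 + (1/16)*(-1/213)*(13 - 1*(-213)*(-17 - 852)) = 7074 + (1/16)*(-1/213)*(13 - 1*(-213)*(-869)) = 7074 + (1/16)*(-1/213)*(13 - 185097) = 7074 + (1/16)*(-1/213)*(-185084) = 7074 + 46271/852 = 6073319/852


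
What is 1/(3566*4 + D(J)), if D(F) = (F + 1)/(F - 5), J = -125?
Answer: 65/927222 ≈ 7.0102e-5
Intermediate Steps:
D(F) = (1 + F)/(-5 + F)
1/(3566*4 + D(J)) = 1/(3566*4 + (1 - 125)/(-5 - 125)) = 1/(14264 - 124/(-130)) = 1/(14264 - 1/130*(-124)) = 1/(14264 + 62/65) = 1/(927222/65) = 65/927222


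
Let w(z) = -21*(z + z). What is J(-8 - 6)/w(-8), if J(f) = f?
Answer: -1/24 ≈ -0.041667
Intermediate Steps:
w(z) = -42*z
J(-8 - 6)/w(-8) = (-8 - 6)/((-42*(-8))) = -14/336 = -14*1/336 = -1/24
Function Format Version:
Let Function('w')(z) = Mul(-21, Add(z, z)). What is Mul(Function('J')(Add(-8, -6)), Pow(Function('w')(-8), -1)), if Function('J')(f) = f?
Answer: Rational(-1, 24) ≈ -0.041667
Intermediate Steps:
Function('w')(z) = Mul(-42, z) (Function('w')(z) = Mul(-21, Mul(2, z)) = Mul(-42, z))
Mul(Function('J')(Add(-8, -6)), Pow(Function('w')(-8), -1)) = Mul(Add(-8, -6), Pow(Mul(-42, -8), -1)) = Mul(-14, Pow(336, -1)) = Mul(-14, Rational(1, 336)) = Rational(-1, 24)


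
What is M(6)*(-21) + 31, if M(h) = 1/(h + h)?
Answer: 117/4 ≈ 29.250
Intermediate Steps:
M(h) = 1/(2*h)
M(6)*(-21) + 31 = ((½)/6)*(-21) + 31 = ((½)*(⅙))*(-21) + 31 = (1/12)*(-21) + 31 = -7/4 + 31 = 117/4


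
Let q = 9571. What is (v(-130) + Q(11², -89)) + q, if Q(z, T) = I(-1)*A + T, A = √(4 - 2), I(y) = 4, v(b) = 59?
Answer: 9541 + 4*√2 ≈ 9546.7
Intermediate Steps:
A = √2 ≈ 1.4142
Q(z, T) = T + 4*√2 (Q(z, T) = 4*√2 + T = T + 4*√2)
(v(-130) + Q(11², -89)) + q = (59 + (-89 + 4*√2)) + 9571 = (-30 + 4*√2) + 9571 = 9541 + 4*√2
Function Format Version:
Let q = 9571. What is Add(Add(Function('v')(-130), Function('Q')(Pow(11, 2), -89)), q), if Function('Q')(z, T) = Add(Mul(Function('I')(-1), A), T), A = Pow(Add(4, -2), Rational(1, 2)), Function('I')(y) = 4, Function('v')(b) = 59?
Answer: Add(9541, Mul(4, Pow(2, Rational(1, 2)))) ≈ 9546.7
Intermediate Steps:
A = Pow(2, Rational(1, 2)) ≈ 1.4142
Function('Q')(z, T) = Add(T, Mul(4, Pow(2, Rational(1, 2)))) (Function('Q')(z, T) = Add(Mul(4, Pow(2, Rational(1, 2))), T) = Add(T, Mul(4, Pow(2, Rational(1, 2)))))
Add(Add(Function('v')(-130), Function('Q')(Pow(11, 2), -89)), q) = Add(Add(59, Add(-89, Mul(4, Pow(2, Rational(1, 2))))), 9571) = Add(Add(-30, Mul(4, Pow(2, Rational(1, 2)))), 9571) = Add(9541, Mul(4, Pow(2, Rational(1, 2))))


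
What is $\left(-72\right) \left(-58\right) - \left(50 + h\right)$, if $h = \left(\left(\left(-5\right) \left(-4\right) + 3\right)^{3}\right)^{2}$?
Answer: $-148031763$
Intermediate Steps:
$h = 148035889$ ($h = \left(\left(20 + 3\right)^{3}\right)^{2} = \left(23^{3}\right)^{2} = 12167^{2} = 148035889$)
$\left(-72\right) \left(-58\right) - \left(50 + h\right) = \left(-72\right) \left(-58\right) - 148035939 = 4176 - 148035939 = -148031763$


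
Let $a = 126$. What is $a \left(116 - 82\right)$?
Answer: $4284$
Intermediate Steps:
$a \left(116 - 82\right) = 126 \left(116 - 82\right) = 126 \cdot 34 = 4284$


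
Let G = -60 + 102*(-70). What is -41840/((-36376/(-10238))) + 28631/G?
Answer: -385652313157/32738400 ≈ -11780.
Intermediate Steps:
G = -7200 (G = -60 - 7140 = -7200)
-41840/((-36376/(-10238))) + 28631/G = -41840/((-36376/(-10238))) + 28631/(-7200) = -41840/((-36376*(-1/10238))) + 28631*(-1/7200) = -41840/18188/5119 - 28631/7200 = -41840*5119/18188 - 28631/7200 = -53544740/4547 - 28631/7200 = -385652313157/32738400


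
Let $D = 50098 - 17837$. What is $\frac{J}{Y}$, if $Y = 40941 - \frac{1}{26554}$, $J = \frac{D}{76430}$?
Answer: $\frac{428329297}{41545334566295} \approx 1.031 \cdot 10^{-5}$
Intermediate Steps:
$D = 32261$ ($D = 50098 - 17837 = 32261$)
$J = \frac{32261}{76430} \approx 0.4221$
$Y = \frac{1087147313}{26554}$ ($Y = 40941 - \frac{1}{26554} = \frac{1087147313}{26554} \approx 40941.0$)
$\frac{J}{Y} = \frac{32261}{76430 \cdot \frac{1087147313}{26554}} = \frac{32261}{76430} \cdot \frac{26554}{1087147313} = \frac{428329297}{41545334566295}$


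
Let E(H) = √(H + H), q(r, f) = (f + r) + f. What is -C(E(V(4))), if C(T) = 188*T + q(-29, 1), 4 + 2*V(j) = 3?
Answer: 27 - 188*I ≈ 27.0 - 188.0*I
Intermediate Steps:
V(j) = -½ (V(j) = -2 + (½)*3 = -2 + 3/2 = -½)
q(r, f) = r + 2*f
E(H) = √2*√H (E(H) = √(2*H) = √2*√H)
C(T) = -27 + 188*T (C(T) = 188*T + (-29 + 2*1) = 188*T + (-29 + 2) = 188*T - 27 = -27 + 188*T)
-C(E(V(4))) = -(-27 + 188*(√2*√(-½))) = -(-27 + 188*(√2*(I*√2/2))) = -(-27 + 188*I) = 27 - 188*I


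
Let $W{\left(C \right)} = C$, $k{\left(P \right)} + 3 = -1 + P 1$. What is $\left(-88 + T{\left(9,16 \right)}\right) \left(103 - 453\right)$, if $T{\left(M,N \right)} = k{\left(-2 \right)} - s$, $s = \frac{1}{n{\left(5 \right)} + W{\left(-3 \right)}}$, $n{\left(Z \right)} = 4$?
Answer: $33250$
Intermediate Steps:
$k{\left(P \right)} = -4 + P$ ($k{\left(P \right)} = -3 + \left(-1 + P 1\right) = -3 + \left(-1 + P\right) = -4 + P$)
$s = 1$ ($s = \frac{1}{4 - 3} = 1^{-1} = 1$)
$T{\left(M,N \right)} = -7$ ($T{\left(M,N \right)} = \left(-4 - 2\right) - 1 = -6 - 1 = -7$)
$\left(-88 + T{\left(9,16 \right)}\right) \left(103 - 453\right) = \left(-88 - 7\right) \left(103 - 453\right) = \left(-95\right) \left(-350\right) = 33250$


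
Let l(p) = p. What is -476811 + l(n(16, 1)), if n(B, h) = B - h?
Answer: -476796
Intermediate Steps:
-476811 + l(n(16, 1)) = -476811 + (16 - 1*1) = -476811 + (16 - 1) = -476811 + 15 = -476796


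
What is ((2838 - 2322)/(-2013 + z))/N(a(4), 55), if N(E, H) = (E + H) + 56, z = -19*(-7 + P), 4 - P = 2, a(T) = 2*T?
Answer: -258/114121 ≈ -0.0022608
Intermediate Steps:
P = 2 (P = 4 - 1*2 = 4 - 2 = 2)
z = 95 (z = -19*(-7 + 2) = -19*(-5) = 95)
N(E, H) = 56 + E + H
((2838 - 2322)/(-2013 + z))/N(a(4), 55) = ((2838 - 2322)/(-2013 + 95))/(56 + 2*4 + 55) = (516/(-1918))/(56 + 8 + 55) = (516*(-1/1918))/119 = -258/959*1/119 = -258/114121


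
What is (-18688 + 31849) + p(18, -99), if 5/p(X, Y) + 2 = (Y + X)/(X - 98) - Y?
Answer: 103195801/7841 ≈ 13161.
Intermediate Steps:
p(X, Y) = 5/(-2 - Y + (X + Y)/(-98 + X)) (p(X, Y) = 5/(-2 + ((Y + X)/(X - 98) - Y)) = 5/(-2 + ((X + Y)/(-98 + X) - Y)) = 5/(-2 + (-Y + (X + Y)/(-98 + X))) = 5/(-2 - Y + (X + Y)/(-98 + X)))
(-18688 + 31849) + p(18, -99) = (-18688 + 31849) + 5*(98 - 1*18)/(-196 + 18 - 99*(-99) + 18*(-99)) = 13161 + 5*(98 - 18)/(-196 + 18 + 9801 - 1782) = 13161 + 5*80/7841 = 13161 + 5*(1/7841)*80 = 13161 + 400/7841 = 103195801/7841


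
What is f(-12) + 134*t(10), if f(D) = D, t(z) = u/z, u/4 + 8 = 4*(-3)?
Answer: -1084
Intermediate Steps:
u = -80 (u = -32 + 4*(4*(-3)) = -32 + 4*(-12) = -32 - 48 = -80)
t(z) = -80/z
f(-12) + 134*t(10) = -12 + 134*(-80/10) = -12 + 134*(-80*⅒) = -12 + 134*(-8) = -12 - 1072 = -1084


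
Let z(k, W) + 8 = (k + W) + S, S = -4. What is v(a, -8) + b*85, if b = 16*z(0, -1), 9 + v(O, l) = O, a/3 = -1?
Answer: -17692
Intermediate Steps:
a = -3 (a = 3*(-1) = -3)
v(O, l) = -9 + O
z(k, W) = -12 + W + k (z(k, W) = -8 + ((k + W) - 4) = -8 + ((W + k) - 4) = -8 + (-4 + W + k) = -12 + W + k)
b = -208 (b = 16*(-12 - 1 + 0) = 16*(-13) = -208)
v(a, -8) + b*85 = (-9 - 3) - 208*85 = -12 - 17680 = -17692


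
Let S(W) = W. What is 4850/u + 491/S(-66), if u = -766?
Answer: -348103/25278 ≈ -13.771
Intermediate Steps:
4850/u + 491/S(-66) = 4850/(-766) + 491/(-66) = 4850*(-1/766) + 491*(-1/66) = -2425/383 - 491/66 = -348103/25278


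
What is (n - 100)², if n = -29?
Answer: 16641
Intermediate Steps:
(n - 100)² = (-29 - 100)² = (-129)² = 16641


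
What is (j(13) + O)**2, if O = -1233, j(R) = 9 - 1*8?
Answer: 1517824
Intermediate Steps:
j(R) = 1 (j(R) = 9 - 8 = 1)
(j(13) + O)**2 = (1 - 1233)**2 = (-1232)**2 = 1517824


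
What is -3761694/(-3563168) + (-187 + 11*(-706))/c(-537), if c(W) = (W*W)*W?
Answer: 97090379348381/91961893772784 ≈ 1.0558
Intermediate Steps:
c(W) = W**3 (c(W) = W**2*W = W**3)
-3761694/(-3563168) + (-187 + 11*(-706))/c(-537) = -3761694/(-3563168) + (-187 + 11*(-706))/((-537)**3) = -3761694*(-1/3563168) + (-187 - 7766)/(-154854153) = 1880847/1781584 - 7953*(-1/154854153) = 1880847/1781584 + 2651/51618051 = 97090379348381/91961893772784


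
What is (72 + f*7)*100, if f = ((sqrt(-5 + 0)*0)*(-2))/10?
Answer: 7200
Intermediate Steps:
f = 0 (f = ((sqrt(-5)*0)*(-2))*(1/10) = (((I*sqrt(5))*0)*(-2))*(1/10) = (0*(-2))*(1/10) = 0*(1/10) = 0)
(72 + f*7)*100 = (72 + 0*7)*100 = (72 + 0)*100 = 72*100 = 7200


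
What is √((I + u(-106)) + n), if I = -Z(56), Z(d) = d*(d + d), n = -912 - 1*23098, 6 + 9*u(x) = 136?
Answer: 2*I*√68102/3 ≈ 173.98*I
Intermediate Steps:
u(x) = 130/9 (u(x) = -⅔ + (⅑)*136 = -⅔ + 136/9 = 130/9)
n = -24010 (n = -912 - 23098 = -24010)
Z(d) = 2*d² (Z(d) = d*(2*d) = 2*d²)
I = -6272 (I = -2*56² = -2*3136 = -1*6272 = -6272)
√((I + u(-106)) + n) = √((-6272 + 130/9) - 24010) = √(-56318/9 - 24010) = √(-272408/9) = 2*I*√68102/3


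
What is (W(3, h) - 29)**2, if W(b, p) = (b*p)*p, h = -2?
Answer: 289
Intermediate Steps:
W(b, p) = b*p**2
(W(3, h) - 29)**2 = (3*(-2)**2 - 29)**2 = (3*4 - 29)**2 = (12 - 29)**2 = (-17)**2 = 289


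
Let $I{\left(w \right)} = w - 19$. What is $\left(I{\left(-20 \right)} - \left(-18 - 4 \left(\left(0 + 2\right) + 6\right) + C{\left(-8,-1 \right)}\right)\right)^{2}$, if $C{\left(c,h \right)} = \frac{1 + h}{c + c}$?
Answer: $121$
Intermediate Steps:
$C{\left(c,h \right)} = \frac{1 + h}{2 c}$
$I{\left(w \right)} = -19 + w$
$\left(I{\left(-20 \right)} - \left(-18 - 4 \left(\left(0 + 2\right) + 6\right) + C{\left(-8,-1 \right)}\right)\right)^{2} = \left(\left(-19 - 20\right) - \left(-18 - 4 \left(\left(0 + 2\right) + 6\right) + \frac{1 - 1}{2 \left(-8\right)}\right)\right)^{2} = \left(-39 - \left(-18 - 4 \left(2 + 6\right) + \frac{1}{2} \left(- \frac{1}{8}\right) 0\right)\right)^{2} = \left(-39 + \left(\left(18 - 0\right) - \left(-4\right) 8\right)\right)^{2} = \left(-39 + \left(\left(18 + 0\right) - -32\right)\right)^{2} = \left(-39 + \left(18 + 32\right)\right)^{2} = \left(-39 + 50\right)^{2} = 11^{2} = 121$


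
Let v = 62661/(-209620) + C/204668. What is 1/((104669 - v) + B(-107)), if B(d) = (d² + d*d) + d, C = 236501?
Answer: 5362813270/683539585564441 ≈ 7.8457e-6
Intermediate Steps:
v = 4593829759/5362813270 (v = 62661/(-209620) + 236501/204668 = 62661*(-1/209620) + 236501*(1/204668) = -62661/209620 + 236501/204668 = 4593829759/5362813270 ≈ 0.85661)
B(d) = d + 2*d² (B(d) = (d² + d²) + d = 2*d² + d = d + 2*d²)
1/((104669 - v) + B(-107)) = 1/((104669 - 1*4593829759/5362813270) - 107*(1 + 2*(-107))) = 1/((104669 - 4593829759/5362813270) - 107*(1 - 214)) = 1/(561315708327871/5362813270 - 107*(-213)) = 1/(561315708327871/5362813270 + 22791) = 1/(683539585564441/5362813270) = 5362813270/683539585564441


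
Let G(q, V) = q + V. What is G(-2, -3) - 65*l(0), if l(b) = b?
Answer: -5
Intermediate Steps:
G(q, V) = V + q
G(-2, -3) - 65*l(0) = (-3 - 2) - 65*0 = -5 + 0 = -5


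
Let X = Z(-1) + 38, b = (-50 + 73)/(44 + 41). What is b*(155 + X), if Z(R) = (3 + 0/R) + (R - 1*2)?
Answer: 4439/85 ≈ 52.224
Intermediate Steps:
b = 23/85 ≈ 0.27059
Z(R) = 1 + R (Z(R) = (3 + 0) + (R - 2) = 3 + (-2 + R) = 1 + R)
X = 38 (X = (1 - 1) + 38 = 0 + 38 = 38)
b*(155 + X) = 23*(155 + 38)/85 = (23/85)*193 = 4439/85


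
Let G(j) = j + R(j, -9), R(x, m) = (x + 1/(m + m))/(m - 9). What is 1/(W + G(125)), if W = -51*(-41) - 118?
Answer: 324/677503 ≈ 0.00047823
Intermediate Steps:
R(x, m) = (x + 1/(2*m))/(-9 + m)
W = 1973 (W = 2091 - 118 = 1973)
G(j) = 1/324 + 17*j/18 (G(j) = j + (½ - 9*j)/((-9)*(-9 - 9)) = j - ⅑*(½ - 9*j)/(-18) = j - ⅑*(-1/18)*(½ - 9*j) = j + (1/324 - j/18) = 1/324 + 17*j/18)
1/(W + G(125)) = 1/(1973 + (1/324 + (17/18)*125)) = 1/(1973 + (1/324 + 2125/18)) = 1/(1973 + 38251/324) = 1/(677503/324) = 324/677503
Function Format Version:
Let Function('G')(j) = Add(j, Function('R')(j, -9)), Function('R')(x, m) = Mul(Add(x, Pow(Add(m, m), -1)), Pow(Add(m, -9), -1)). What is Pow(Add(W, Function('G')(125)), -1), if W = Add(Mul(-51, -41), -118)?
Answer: Rational(324, 677503) ≈ 0.00047823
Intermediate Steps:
Function('R')(x, m) = Mul(Pow(Add(-9, m), -1), Add(x, Mul(Rational(1, 2), Pow(m, -1)))) (Function('R')(x, m) = Mul(Add(x, Pow(Mul(2, m), -1)), Pow(Add(-9, m), -1)) = Mul(Add(x, Mul(Rational(1, 2), Pow(m, -1))), Pow(Add(-9, m), -1)) = Mul(Pow(Add(-9, m), -1), Add(x, Mul(Rational(1, 2), Pow(m, -1)))))
W = 1973 (W = Add(2091, -118) = 1973)
Function('G')(j) = Add(Rational(1, 324), Mul(Rational(17, 18), j)) (Function('G')(j) = Add(j, Mul(Pow(-9, -1), Pow(Add(-9, -9), -1), Add(Rational(1, 2), Mul(-9, j)))) = Add(j, Mul(Rational(-1, 9), Pow(-18, -1), Add(Rational(1, 2), Mul(-9, j)))) = Add(j, Mul(Rational(-1, 9), Rational(-1, 18), Add(Rational(1, 2), Mul(-9, j)))) = Add(j, Add(Rational(1, 324), Mul(Rational(-1, 18), j))) = Add(Rational(1, 324), Mul(Rational(17, 18), j)))
Pow(Add(W, Function('G')(125)), -1) = Pow(Add(1973, Add(Rational(1, 324), Mul(Rational(17, 18), 125))), -1) = Pow(Add(1973, Add(Rational(1, 324), Rational(2125, 18))), -1) = Pow(Add(1973, Rational(38251, 324)), -1) = Pow(Rational(677503, 324), -1) = Rational(324, 677503)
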